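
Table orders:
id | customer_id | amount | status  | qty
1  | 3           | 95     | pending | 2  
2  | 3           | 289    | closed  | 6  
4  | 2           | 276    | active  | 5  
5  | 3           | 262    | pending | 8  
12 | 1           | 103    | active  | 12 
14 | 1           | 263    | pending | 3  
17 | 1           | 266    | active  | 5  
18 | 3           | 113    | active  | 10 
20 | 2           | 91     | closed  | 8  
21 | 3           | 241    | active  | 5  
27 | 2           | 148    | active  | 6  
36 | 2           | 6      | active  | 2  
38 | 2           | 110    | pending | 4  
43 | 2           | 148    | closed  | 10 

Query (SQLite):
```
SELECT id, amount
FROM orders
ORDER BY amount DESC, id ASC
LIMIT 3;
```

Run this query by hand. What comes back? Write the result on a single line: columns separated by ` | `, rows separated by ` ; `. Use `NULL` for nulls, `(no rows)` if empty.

2 | 289 ; 4 | 276 ; 17 | 266

Sort by amount desc, tiebreak id asc: (289, id=2), (276, id=4), (266, id=17), (263, id=14), (262, id=5), (241, id=21) …. Take first 3.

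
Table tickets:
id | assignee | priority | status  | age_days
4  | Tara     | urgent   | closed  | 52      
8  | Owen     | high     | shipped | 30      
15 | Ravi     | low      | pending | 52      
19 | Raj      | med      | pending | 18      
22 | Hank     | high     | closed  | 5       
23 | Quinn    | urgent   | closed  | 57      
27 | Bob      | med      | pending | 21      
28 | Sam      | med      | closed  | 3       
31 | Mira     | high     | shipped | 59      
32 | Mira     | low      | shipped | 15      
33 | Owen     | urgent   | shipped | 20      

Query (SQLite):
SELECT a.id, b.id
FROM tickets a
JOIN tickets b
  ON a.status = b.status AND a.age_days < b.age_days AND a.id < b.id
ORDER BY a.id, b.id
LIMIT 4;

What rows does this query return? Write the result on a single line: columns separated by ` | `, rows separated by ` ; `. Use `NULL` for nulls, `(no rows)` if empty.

Pairs (a,b) with same status, a.age_days < b.age_days, a.id < b.id.
status groups: closed:{4,22,23,28} pending:{15,19,27} shipped:{8,31,32,33}
Ordered by (a.id, b.id); first 4.

4 | 23 ; 8 | 31 ; 19 | 27 ; 22 | 23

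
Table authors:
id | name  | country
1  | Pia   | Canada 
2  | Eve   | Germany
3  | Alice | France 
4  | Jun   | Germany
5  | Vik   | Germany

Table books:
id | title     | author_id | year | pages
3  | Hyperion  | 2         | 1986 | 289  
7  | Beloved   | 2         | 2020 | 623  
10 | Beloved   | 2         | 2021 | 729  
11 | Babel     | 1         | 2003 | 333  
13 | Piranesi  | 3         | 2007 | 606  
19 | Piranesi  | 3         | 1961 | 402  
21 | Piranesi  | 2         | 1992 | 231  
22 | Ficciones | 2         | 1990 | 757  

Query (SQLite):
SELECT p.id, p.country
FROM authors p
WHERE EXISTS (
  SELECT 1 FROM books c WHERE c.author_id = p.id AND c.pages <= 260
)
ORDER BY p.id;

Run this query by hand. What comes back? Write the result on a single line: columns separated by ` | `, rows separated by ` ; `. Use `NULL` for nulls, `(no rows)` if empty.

2 | Germany

For each authors row, check whether any books with matching author_id has pages <= 260.
Keep rows where that is true.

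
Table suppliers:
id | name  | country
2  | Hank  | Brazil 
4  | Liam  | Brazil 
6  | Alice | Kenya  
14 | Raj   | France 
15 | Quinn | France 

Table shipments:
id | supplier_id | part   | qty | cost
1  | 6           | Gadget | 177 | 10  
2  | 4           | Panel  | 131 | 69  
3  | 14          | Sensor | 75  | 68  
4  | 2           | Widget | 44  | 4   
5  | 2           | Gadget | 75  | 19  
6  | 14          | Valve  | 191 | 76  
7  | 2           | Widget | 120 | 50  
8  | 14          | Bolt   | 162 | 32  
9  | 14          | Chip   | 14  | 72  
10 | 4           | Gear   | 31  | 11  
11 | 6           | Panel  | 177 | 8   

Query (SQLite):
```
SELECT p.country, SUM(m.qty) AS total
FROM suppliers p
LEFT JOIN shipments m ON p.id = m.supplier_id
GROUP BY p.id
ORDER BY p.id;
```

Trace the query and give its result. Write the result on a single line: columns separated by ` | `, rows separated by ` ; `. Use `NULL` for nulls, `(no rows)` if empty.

Brazil | 239 ; Brazil | 162 ; Kenya | 354 ; France | 442 ; France | NULL

LEFT JOIN keeps every suppliers row; unmatched ones get NULL for shipments columns.
Group by suppliers.id and compute SUM(m.qty). SUM over an all-NULL group is NULL.
  2: ids {4, 5, 7} → SUM(m.qty)=239
  4: ids {2, 10} → SUM(m.qty)=162
  6: ids {1, 11} → SUM(m.qty)=354
  14: ids {3, 6, 8, 9} → SUM(m.qty)=442
  15: ids {—} → SUM(m.qty)=NULL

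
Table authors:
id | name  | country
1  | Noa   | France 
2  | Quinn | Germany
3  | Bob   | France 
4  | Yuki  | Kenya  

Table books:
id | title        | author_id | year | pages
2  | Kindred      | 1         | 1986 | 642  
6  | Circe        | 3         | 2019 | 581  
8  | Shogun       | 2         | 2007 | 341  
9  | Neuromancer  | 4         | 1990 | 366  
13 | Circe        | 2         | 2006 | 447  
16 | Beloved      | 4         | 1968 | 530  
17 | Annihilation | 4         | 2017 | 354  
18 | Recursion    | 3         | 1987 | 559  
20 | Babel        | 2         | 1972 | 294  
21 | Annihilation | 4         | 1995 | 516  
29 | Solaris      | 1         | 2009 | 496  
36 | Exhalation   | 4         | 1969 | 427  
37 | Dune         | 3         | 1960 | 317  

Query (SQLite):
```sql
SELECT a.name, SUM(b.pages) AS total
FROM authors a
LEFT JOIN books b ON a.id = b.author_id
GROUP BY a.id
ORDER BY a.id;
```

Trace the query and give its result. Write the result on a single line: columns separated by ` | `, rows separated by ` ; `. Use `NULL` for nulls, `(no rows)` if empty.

Noa | 1138 ; Quinn | 1082 ; Bob | 1457 ; Yuki | 2193

LEFT JOIN keeps every authors row; unmatched ones get NULL for books columns.
Group by authors.id and compute SUM(b.pages). SUM over an all-NULL group is NULL.
  1: ids {2, 29} → SUM(b.pages)=1138
  2: ids {8, 13, 20} → SUM(b.pages)=1082
  3: ids {6, 18, 37} → SUM(b.pages)=1457
  4: ids {9, 16, 17, 21, 36} → SUM(b.pages)=2193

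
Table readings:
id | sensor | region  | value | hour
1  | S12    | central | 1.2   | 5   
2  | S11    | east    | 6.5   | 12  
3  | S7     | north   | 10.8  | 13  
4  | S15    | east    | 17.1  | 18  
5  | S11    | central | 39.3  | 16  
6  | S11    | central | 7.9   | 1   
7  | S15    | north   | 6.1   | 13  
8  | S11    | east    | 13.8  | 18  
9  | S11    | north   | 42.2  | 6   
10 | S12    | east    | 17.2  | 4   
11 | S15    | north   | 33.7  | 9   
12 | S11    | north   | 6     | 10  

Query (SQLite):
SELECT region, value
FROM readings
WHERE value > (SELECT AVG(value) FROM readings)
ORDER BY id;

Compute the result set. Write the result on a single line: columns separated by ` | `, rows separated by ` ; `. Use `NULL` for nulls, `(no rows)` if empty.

east | 17.1 ; central | 39.3 ; north | 42.2 ; east | 17.2 ; north | 33.7

Scalar subquery: AVG(value) over all readings rows = 16.816667 (≈; comparison uses full precision).
Keep rows where value > that value.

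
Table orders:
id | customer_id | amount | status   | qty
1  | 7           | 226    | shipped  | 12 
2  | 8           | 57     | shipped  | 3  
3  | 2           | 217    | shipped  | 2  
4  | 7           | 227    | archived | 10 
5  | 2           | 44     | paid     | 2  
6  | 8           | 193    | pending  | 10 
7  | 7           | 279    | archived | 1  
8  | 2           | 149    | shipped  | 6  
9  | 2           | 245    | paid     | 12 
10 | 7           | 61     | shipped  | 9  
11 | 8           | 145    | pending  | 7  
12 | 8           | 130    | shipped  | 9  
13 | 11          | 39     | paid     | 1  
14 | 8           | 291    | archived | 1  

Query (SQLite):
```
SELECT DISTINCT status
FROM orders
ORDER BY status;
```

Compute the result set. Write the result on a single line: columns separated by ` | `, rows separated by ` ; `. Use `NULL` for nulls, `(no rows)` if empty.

Collect distinct status values from orders.

archived ; paid ; pending ; shipped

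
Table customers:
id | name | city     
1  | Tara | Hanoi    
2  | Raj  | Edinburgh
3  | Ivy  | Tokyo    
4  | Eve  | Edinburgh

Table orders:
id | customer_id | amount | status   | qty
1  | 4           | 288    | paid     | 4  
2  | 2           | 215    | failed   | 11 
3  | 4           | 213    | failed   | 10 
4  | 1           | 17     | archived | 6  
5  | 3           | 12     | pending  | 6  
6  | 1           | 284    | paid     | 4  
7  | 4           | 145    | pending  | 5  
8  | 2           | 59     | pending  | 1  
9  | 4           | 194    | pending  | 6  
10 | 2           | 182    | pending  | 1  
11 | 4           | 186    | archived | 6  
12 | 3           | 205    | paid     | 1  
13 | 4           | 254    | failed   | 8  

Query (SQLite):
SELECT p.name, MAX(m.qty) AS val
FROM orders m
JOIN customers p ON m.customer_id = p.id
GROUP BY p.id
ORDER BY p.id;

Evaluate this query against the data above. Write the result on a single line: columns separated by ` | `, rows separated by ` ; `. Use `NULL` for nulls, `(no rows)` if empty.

Tara | 6 ; Raj | 11 ; Ivy | 6 ; Eve | 10

Join each orders row to its customers via customer_id.
Group joined rows by customers.id; compute MAX(m.qty) per group.
  1: ids {4, 6} → MAX(m.qty)=6
  2: ids {2, 8, 10} → MAX(m.qty)=11
  3: ids {5, 12} → MAX(m.qty)=6
  4: ids {1, 3, 7, 9, 11, 13} → MAX(m.qty)=10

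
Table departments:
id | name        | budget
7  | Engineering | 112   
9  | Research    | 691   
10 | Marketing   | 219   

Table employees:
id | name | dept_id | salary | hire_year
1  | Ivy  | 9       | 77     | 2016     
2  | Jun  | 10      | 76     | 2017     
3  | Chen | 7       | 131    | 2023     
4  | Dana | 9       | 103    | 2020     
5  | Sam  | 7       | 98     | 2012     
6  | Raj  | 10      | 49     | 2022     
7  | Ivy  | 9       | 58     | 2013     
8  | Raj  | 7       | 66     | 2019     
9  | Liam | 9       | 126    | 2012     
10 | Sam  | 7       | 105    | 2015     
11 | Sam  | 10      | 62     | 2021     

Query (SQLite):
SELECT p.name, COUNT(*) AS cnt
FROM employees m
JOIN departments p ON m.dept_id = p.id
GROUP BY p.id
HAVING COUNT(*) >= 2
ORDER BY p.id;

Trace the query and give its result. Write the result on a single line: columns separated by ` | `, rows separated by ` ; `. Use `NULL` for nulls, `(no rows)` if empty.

Join each employees row to its departments via dept_id.
Group joined rows by departments.id; compute COUNT(*) per group.
HAVING: keep groups with count ≥ 2.
  7: ids {3, 5, 8, 10} → COUNT(*)=4
  9: ids {1, 4, 7, 9} → COUNT(*)=4
  10: ids {2, 6, 11} → COUNT(*)=3

Engineering | 4 ; Research | 4 ; Marketing | 3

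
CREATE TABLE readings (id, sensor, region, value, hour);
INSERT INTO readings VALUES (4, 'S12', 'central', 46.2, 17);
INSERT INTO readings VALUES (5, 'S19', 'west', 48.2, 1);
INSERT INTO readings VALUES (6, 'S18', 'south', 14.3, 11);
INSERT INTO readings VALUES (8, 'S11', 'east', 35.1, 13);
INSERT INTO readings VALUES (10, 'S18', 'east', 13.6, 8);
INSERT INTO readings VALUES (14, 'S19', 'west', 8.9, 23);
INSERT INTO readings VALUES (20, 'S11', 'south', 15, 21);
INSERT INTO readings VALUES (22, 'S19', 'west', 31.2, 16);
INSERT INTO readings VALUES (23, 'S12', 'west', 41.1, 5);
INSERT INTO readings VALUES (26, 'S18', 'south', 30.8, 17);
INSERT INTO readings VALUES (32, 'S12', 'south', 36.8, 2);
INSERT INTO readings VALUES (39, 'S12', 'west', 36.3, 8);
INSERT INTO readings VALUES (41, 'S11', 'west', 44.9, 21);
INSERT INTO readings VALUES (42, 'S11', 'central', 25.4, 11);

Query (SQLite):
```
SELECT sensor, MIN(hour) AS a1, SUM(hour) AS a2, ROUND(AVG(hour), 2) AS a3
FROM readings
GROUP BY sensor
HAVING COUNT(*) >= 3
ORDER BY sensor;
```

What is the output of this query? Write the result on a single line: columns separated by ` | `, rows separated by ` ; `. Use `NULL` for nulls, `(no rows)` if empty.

Group readings by sensor.
Per group compute: MIN(hour), SUM(hour), ROUND(AVG(hour), 2).
HAVING: drop groups with fewer than 3 rows.
  S11: ids {8, 20, 41, 42} → MIN(hour)=11, SUM(hour)=66, ROUND(AVG(hour), 2)=16.5
  S12: ids {4, 23, 32, 39} → MIN(hour)=2, SUM(hour)=32, ROUND(AVG(hour), 2)=8
  S18: ids {6, 10, 26} → MIN(hour)=8, SUM(hour)=36, ROUND(AVG(hour), 2)=12
  S19: ids {5, 14, 22} → MIN(hour)=1, SUM(hour)=40, ROUND(AVG(hour), 2)=13.33

S11 | 11 | 66 | 16.5 ; S12 | 2 | 32 | 8 ; S18 | 8 | 36 | 12 ; S19 | 1 | 40 | 13.33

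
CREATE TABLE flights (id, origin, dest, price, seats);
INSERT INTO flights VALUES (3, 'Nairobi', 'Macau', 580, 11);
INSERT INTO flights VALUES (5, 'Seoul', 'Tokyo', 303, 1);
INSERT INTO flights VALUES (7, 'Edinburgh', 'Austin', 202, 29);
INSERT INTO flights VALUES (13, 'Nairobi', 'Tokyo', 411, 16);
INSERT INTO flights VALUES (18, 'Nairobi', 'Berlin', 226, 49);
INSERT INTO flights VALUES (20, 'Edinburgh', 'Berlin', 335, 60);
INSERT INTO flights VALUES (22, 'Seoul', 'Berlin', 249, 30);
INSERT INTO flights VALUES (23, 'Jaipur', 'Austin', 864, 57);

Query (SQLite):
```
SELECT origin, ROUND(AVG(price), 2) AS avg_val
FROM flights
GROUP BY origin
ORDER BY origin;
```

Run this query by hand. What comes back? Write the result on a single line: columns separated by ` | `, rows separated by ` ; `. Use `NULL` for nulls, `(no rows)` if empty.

Partition flights by origin; compute ROUND(AVG(price), 2) within each group.
  Edinburgh: ids {7, 20} → ROUND(AVG(price), 2)=268.5
  Jaipur: ids {23} → ROUND(AVG(price), 2)=864
  Nairobi: ids {3, 13, 18} → ROUND(AVG(price), 2)=405.67
  Seoul: ids {5, 22} → ROUND(AVG(price), 2)=276

Edinburgh | 268.5 ; Jaipur | 864 ; Nairobi | 405.67 ; Seoul | 276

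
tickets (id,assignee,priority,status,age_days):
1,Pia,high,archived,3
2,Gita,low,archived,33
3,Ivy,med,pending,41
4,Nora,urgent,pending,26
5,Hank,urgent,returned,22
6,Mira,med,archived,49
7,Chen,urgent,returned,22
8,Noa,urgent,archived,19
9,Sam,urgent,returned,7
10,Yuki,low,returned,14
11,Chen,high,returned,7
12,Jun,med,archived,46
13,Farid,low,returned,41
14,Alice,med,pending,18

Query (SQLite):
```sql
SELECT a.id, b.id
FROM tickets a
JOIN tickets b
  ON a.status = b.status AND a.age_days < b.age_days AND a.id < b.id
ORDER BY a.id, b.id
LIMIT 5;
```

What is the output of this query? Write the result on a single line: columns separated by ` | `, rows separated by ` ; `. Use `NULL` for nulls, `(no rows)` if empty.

1 | 2 ; 1 | 6 ; 1 | 8 ; 1 | 12 ; 2 | 6

Pairs (a,b) with same status, a.age_days < b.age_days, a.id < b.id.
status groups: archived:{1,2,6,8,12} pending:{3,4,14} returned:{5,7,9,10,11,13}
Ordered by (a.id, b.id); first 5.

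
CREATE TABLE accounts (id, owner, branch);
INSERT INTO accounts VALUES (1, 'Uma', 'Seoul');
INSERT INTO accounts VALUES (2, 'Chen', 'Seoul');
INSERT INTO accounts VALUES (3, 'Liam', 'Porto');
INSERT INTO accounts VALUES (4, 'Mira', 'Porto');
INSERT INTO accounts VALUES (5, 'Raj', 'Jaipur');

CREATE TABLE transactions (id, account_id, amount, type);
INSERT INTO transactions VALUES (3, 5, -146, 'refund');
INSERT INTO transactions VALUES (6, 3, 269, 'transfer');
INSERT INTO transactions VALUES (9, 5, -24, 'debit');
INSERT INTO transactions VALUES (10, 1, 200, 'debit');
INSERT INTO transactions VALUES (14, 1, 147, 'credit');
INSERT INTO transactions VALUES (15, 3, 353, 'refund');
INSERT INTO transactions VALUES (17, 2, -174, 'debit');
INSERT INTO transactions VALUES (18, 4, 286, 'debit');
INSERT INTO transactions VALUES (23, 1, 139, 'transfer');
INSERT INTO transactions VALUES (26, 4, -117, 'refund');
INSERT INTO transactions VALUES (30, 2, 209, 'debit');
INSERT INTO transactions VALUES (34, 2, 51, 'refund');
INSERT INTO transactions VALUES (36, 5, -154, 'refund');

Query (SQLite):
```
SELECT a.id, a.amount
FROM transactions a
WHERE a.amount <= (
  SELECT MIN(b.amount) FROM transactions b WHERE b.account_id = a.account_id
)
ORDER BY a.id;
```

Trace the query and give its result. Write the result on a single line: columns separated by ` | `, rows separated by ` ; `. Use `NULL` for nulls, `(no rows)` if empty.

For each transactions row a, compute MIN(amount) over rows sharing a.account_id.
Keep row a if a.amount <= that per-group MIN.
  account_id=1: MIN(amount) = 139
  account_id=2: MIN(amount) = -174
  account_id=3: MIN(amount) = 269
  account_id=4: MIN(amount) = -117
  account_id=5: MIN(amount) = -154

6 | 269 ; 17 | -174 ; 23 | 139 ; 26 | -117 ; 36 | -154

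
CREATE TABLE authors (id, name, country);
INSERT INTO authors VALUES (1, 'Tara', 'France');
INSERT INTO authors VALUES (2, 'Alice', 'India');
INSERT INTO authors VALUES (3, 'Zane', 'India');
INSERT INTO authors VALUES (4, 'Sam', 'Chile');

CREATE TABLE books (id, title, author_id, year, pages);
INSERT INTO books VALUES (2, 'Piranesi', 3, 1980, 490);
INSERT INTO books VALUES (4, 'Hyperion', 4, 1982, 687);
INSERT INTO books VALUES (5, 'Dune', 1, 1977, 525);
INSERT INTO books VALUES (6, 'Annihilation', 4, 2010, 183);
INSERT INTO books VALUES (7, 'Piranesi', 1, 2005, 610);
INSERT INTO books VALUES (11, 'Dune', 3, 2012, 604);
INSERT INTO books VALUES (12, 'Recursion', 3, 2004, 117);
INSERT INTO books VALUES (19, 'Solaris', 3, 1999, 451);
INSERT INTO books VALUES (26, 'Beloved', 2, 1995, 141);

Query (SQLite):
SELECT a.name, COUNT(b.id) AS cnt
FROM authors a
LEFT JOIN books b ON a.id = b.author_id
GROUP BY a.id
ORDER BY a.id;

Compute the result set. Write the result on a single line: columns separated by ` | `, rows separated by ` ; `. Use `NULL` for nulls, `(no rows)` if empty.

Tara | 2 ; Alice | 1 ; Zane | 4 ; Sam | 2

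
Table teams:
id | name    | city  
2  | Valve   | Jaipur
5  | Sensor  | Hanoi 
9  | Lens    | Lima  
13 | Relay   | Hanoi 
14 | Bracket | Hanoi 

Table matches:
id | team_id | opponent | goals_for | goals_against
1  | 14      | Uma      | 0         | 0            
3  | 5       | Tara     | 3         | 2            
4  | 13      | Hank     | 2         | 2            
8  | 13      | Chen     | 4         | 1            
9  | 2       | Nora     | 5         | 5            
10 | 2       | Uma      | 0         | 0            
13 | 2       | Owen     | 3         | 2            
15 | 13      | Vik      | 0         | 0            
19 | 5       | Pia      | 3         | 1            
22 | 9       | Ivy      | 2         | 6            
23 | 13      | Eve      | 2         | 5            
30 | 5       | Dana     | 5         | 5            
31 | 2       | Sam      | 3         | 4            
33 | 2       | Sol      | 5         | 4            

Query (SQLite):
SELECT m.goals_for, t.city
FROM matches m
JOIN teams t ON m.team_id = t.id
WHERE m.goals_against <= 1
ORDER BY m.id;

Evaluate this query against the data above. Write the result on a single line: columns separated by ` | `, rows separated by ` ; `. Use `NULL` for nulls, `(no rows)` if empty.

Each matches row matches the teams row where team_id = teams.id.
Then keep rows with m.goals_against <= 1.

0 | Hanoi ; 4 | Hanoi ; 0 | Jaipur ; 0 | Hanoi ; 3 | Hanoi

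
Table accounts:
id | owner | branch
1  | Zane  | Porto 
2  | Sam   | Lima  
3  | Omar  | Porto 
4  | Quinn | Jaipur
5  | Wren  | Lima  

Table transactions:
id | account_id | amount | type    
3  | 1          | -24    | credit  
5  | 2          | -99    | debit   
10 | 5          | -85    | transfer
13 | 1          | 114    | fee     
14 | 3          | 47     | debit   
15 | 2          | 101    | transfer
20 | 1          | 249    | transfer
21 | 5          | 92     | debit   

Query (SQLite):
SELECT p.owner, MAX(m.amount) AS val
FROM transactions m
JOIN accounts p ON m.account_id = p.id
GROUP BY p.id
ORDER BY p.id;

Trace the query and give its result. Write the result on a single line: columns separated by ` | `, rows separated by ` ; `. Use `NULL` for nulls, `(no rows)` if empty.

Zane | 249 ; Sam | 101 ; Omar | 47 ; Wren | 92

Join each transactions row to its accounts via account_id.
Group joined rows by accounts.id; compute MAX(m.amount) per group.
  1: ids {3, 13, 20} → MAX(m.amount)=249
  2: ids {5, 15} → MAX(m.amount)=101
  3: ids {14} → MAX(m.amount)=47
  5: ids {10, 21} → MAX(m.amount)=92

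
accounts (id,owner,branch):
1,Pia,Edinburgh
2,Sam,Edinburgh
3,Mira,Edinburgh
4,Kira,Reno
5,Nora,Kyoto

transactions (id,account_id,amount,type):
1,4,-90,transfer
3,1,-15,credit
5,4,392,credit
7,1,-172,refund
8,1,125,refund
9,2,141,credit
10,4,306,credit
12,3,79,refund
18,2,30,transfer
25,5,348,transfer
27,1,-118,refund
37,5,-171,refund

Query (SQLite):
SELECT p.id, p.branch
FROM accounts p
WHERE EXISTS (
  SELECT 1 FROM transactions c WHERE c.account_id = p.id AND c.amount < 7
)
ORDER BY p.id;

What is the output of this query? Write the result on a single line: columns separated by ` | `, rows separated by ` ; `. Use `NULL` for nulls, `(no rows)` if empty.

1 | Edinburgh ; 4 | Reno ; 5 | Kyoto

For each accounts row, check whether any transactions with matching account_id has amount < 7.
Keep rows where that is true.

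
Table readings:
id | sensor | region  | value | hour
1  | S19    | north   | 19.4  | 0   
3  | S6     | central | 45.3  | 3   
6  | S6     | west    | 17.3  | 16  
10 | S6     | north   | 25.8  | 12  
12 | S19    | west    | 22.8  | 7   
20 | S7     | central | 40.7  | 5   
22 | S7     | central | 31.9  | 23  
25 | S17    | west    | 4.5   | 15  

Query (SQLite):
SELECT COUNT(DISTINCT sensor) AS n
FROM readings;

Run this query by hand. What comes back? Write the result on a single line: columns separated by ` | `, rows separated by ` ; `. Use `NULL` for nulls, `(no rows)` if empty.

Count distinct non-NULL sensor values.

4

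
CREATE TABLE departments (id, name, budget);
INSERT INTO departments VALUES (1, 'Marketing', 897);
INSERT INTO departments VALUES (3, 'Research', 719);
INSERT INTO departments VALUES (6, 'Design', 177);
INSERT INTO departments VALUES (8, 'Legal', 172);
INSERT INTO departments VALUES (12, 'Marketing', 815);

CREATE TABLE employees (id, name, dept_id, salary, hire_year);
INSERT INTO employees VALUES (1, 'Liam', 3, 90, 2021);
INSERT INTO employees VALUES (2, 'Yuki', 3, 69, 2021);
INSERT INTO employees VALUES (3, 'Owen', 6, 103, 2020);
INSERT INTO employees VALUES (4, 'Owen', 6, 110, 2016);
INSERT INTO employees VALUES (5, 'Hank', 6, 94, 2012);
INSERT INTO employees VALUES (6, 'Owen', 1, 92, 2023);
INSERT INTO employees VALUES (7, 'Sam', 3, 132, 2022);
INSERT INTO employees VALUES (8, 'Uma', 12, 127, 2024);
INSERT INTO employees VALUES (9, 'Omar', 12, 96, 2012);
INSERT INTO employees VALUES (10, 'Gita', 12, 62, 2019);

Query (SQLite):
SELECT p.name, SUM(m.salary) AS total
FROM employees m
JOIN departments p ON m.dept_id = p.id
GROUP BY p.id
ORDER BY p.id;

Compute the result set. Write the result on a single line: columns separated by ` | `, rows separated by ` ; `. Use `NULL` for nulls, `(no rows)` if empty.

Marketing | 92 ; Research | 291 ; Design | 307 ; Marketing | 285

Join each employees row to its departments via dept_id.
Group joined rows by departments.id; compute SUM(m.salary) per group.
  1: ids {6} → SUM(m.salary)=92
  3: ids {1, 2, 7} → SUM(m.salary)=291
  6: ids {3, 4, 5} → SUM(m.salary)=307
  12: ids {8, 9, 10} → SUM(m.salary)=285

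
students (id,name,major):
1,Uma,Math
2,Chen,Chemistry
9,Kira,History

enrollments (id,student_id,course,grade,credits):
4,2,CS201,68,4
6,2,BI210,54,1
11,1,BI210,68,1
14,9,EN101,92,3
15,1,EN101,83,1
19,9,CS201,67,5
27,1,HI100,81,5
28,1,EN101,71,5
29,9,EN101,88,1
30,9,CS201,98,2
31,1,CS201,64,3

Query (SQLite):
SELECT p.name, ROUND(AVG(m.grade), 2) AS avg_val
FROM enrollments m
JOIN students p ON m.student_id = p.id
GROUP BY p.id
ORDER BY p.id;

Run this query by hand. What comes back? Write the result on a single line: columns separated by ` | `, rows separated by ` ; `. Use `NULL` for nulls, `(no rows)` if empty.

Join each enrollments row to its students via student_id.
Group joined rows by students.id; compute ROUND(AVG(m.grade), 2) per group.
  1: ids {11, 15, 27, 28, 31} → ROUND(AVG(m.grade), 2)=73.4
  2: ids {4, 6} → ROUND(AVG(m.grade), 2)=61
  9: ids {14, 19, 29, 30} → ROUND(AVG(m.grade), 2)=86.25

Uma | 73.4 ; Chen | 61 ; Kira | 86.25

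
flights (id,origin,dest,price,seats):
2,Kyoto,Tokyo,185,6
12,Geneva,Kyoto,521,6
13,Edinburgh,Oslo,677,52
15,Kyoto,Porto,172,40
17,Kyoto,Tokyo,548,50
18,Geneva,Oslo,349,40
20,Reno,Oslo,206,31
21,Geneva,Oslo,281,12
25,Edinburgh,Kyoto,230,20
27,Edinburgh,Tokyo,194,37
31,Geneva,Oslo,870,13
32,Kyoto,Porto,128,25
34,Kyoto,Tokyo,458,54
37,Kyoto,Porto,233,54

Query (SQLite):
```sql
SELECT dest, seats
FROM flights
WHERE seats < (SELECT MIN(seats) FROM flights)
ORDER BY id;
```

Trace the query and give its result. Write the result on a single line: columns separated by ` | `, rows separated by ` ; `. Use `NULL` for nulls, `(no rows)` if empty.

(no rows)

Scalar subquery: MIN(seats) over all flights rows = 6.
Keep rows where seats < that value.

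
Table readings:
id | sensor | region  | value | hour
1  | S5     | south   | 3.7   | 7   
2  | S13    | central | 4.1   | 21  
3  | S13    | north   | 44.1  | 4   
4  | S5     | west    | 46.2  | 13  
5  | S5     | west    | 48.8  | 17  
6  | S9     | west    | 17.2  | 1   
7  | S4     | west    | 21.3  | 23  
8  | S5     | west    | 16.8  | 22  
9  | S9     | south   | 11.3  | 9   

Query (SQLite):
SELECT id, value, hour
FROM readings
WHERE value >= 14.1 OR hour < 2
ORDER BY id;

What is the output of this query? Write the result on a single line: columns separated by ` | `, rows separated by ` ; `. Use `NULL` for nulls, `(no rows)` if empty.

3 | 44.1 | 4 ; 4 | 46.2 | 13 ; 5 | 48.8 | 17 ; 6 | 17.2 | 1 ; 7 | 21.3 | 23 ; 8 | 16.8 | 22

value >= 14.1: ids {3, 4, 5, 6, 7, 8}
hour < 2: ids {6}
Combine with OR.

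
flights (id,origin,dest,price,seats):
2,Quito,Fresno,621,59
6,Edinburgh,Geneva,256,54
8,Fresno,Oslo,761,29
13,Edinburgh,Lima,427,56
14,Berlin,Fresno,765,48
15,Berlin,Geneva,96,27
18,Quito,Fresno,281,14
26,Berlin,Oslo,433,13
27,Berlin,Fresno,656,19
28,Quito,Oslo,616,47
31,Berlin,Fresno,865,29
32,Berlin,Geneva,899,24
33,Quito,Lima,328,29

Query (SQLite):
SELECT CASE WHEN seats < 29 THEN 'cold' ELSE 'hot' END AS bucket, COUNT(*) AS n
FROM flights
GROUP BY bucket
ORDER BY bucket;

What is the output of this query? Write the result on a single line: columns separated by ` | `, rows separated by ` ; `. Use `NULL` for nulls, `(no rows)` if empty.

cold | 5 ; hot | 8

Bucket rows by seats < 29 → 'cold' else 'hot'; count each bucket.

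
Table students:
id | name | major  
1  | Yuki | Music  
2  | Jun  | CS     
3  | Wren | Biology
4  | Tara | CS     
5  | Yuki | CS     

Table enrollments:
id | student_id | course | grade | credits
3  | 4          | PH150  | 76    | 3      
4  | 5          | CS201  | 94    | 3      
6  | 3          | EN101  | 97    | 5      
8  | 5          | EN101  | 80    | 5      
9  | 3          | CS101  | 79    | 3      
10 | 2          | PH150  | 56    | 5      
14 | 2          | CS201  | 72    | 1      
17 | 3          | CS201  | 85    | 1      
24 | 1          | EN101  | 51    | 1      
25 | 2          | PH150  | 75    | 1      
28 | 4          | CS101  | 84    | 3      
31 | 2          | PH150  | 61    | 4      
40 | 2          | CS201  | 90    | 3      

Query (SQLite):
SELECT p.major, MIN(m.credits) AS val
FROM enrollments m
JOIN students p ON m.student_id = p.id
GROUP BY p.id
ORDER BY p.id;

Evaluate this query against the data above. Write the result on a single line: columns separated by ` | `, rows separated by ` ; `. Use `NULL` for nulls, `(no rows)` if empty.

Join each enrollments row to its students via student_id.
Group joined rows by students.id; compute MIN(m.credits) per group.
  1: ids {24} → MIN(m.credits)=1
  2: ids {10, 14, 25, 31, 40} → MIN(m.credits)=1
  3: ids {6, 9, 17} → MIN(m.credits)=1
  4: ids {3, 28} → MIN(m.credits)=3
  5: ids {4, 8} → MIN(m.credits)=3

Music | 1 ; CS | 1 ; Biology | 1 ; CS | 3 ; CS | 3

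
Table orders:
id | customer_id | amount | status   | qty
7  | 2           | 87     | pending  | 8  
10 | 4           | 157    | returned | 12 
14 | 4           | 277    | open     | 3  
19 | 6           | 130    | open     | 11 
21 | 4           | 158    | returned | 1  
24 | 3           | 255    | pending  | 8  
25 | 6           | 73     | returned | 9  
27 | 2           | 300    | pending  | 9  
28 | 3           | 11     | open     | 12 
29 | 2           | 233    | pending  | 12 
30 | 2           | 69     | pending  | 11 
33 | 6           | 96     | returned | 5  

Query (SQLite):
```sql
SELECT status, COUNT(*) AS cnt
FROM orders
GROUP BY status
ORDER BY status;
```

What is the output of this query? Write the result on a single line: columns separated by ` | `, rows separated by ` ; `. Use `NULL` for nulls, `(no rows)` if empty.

open | 3 ; pending | 5 ; returned | 4

Partition orders by status; compute COUNT(*) within each group.
  open: ids {14, 19, 28} → COUNT(*)=3
  pending: ids {7, 24, 27, 29, 30} → COUNT(*)=5
  returned: ids {10, 21, 25, 33} → COUNT(*)=4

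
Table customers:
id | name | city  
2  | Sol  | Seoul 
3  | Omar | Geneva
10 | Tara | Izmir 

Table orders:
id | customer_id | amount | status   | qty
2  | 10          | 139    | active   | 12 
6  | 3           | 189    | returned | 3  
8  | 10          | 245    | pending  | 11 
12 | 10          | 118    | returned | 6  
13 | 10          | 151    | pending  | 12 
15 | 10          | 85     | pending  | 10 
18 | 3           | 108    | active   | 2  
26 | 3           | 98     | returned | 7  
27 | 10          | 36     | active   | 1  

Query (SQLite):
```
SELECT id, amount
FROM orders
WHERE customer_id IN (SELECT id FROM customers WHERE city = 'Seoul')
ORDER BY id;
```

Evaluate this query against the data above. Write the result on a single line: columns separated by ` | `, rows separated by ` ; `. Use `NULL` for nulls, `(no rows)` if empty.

(no rows)

Inner query: customers.id where city = 'Seoul'.
Outer: keep orders rows whose customer_id is in that set.
Inner query → {2}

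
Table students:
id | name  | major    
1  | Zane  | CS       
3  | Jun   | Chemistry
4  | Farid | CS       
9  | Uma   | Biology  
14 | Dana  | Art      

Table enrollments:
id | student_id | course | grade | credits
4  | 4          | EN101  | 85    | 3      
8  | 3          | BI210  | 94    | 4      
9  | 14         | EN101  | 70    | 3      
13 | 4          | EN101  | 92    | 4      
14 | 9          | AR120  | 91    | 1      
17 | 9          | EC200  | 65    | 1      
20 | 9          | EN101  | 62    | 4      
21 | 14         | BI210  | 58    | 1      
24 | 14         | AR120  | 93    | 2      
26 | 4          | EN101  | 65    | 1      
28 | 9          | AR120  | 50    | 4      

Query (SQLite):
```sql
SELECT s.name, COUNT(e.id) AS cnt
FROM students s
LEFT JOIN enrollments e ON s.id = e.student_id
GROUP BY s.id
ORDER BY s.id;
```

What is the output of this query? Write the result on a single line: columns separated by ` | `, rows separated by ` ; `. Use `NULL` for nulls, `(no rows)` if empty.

LEFT JOIN keeps every students row; unmatched ones get NULL for enrollments columns.
Group by students.id and compute COUNT(e.id). COUNT(col) of an all-NULL group is 0.
  1: ids {—} → COUNT(e.id)=0
  3: ids {8} → COUNT(e.id)=1
  4: ids {4, 13, 26} → COUNT(e.id)=3
  9: ids {14, 17, 20, 28} → COUNT(e.id)=4
  14: ids {9, 21, 24} → COUNT(e.id)=3

Zane | 0 ; Jun | 1 ; Farid | 3 ; Uma | 4 ; Dana | 3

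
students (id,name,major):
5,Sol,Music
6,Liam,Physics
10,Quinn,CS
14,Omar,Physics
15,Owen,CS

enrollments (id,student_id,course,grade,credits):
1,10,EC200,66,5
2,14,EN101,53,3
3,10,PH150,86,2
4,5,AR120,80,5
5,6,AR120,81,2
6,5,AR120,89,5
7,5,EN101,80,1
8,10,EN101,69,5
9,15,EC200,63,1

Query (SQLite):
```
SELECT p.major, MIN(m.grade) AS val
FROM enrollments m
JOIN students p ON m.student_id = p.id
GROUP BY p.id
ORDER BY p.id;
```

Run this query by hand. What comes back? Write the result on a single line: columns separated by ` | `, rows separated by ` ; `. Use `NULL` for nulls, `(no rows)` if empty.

Join each enrollments row to its students via student_id.
Group joined rows by students.id; compute MIN(m.grade) per group.
  5: ids {4, 6, 7} → MIN(m.grade)=80
  6: ids {5} → MIN(m.grade)=81
  10: ids {1, 3, 8} → MIN(m.grade)=66
  14: ids {2} → MIN(m.grade)=53
  15: ids {9} → MIN(m.grade)=63

Music | 80 ; Physics | 81 ; CS | 66 ; Physics | 53 ; CS | 63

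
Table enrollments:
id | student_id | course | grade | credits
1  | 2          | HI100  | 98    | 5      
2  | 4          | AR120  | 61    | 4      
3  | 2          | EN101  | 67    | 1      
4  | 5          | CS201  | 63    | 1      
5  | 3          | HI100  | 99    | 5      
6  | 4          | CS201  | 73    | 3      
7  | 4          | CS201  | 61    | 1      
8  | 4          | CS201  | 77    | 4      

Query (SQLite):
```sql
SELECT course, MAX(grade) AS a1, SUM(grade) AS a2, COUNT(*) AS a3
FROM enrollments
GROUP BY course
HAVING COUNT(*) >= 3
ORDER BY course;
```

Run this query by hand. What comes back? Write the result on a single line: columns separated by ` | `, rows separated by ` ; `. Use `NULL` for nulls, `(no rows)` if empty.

CS201 | 77 | 274 | 4

Group enrollments by course.
Per group compute: MAX(grade), SUM(grade), COUNT(*).
HAVING: drop groups with fewer than 3 rows.
  AR120: ids {2} → MAX(grade)=61, SUM(grade)=61, COUNT(*)=1
  CS201: ids {4, 6, 7, 8} → MAX(grade)=77, SUM(grade)=274, COUNT(*)=4
  EN101: ids {3} → MAX(grade)=67, SUM(grade)=67, COUNT(*)=1
  HI100: ids {1, 5} → MAX(grade)=99, SUM(grade)=197, COUNT(*)=2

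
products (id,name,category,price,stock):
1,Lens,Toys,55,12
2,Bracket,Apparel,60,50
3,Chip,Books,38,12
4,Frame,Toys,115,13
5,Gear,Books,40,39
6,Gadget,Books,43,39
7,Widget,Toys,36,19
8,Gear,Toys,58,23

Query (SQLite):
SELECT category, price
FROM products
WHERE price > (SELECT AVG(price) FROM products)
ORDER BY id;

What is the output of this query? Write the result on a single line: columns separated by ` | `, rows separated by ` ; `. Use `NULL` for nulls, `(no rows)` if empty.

Scalar subquery: AVG(price) over all products rows = 55.625.
Keep rows where price > that value.

Apparel | 60 ; Toys | 115 ; Toys | 58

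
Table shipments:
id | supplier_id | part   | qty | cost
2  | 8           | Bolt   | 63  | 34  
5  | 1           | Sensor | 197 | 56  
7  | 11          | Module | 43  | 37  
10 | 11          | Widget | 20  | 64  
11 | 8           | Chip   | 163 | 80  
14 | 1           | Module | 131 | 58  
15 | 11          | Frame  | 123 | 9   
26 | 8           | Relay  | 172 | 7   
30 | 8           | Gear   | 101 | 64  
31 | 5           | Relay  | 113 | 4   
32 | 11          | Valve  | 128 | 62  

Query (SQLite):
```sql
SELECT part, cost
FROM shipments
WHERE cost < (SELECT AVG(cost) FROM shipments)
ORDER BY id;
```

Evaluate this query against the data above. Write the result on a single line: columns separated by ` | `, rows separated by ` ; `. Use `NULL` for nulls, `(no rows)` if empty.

Bolt | 34 ; Module | 37 ; Frame | 9 ; Relay | 7 ; Relay | 4

Scalar subquery: AVG(cost) over all shipments rows = 43.181818 (≈; comparison uses full precision).
Keep rows where cost < that value.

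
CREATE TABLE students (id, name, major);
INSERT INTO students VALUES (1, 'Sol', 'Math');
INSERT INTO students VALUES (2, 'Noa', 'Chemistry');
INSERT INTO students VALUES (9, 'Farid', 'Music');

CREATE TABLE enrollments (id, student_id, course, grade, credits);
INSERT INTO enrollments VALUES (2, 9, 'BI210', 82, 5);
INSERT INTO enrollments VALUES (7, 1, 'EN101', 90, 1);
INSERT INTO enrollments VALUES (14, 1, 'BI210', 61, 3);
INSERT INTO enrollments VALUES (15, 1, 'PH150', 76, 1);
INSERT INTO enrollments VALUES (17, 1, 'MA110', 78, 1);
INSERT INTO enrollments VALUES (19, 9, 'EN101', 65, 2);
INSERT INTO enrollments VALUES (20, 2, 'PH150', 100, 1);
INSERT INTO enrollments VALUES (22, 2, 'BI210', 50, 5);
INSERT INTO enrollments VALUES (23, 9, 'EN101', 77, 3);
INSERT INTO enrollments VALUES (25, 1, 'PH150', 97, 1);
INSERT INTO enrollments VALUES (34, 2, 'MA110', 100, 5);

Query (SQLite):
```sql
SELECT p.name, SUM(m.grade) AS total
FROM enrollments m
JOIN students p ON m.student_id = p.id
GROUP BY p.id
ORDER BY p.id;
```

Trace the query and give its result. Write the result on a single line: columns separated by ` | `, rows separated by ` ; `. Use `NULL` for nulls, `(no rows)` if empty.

Sol | 402 ; Noa | 250 ; Farid | 224

Join each enrollments row to its students via student_id.
Group joined rows by students.id; compute SUM(m.grade) per group.
  1: ids {7, 14, 15, 17, 25} → SUM(m.grade)=402
  2: ids {20, 22, 34} → SUM(m.grade)=250
  9: ids {2, 19, 23} → SUM(m.grade)=224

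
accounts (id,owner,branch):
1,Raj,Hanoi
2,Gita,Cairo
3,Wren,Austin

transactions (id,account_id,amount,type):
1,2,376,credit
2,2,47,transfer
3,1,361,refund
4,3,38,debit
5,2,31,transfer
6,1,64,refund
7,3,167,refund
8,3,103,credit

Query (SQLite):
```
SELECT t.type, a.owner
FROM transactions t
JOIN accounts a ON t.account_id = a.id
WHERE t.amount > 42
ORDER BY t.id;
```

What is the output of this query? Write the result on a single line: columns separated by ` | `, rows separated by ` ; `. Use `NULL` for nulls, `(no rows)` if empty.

credit | Gita ; transfer | Gita ; refund | Raj ; refund | Raj ; refund | Wren ; credit | Wren

Each transactions row matches the accounts row where account_id = accounts.id.
Then keep rows with t.amount > 42.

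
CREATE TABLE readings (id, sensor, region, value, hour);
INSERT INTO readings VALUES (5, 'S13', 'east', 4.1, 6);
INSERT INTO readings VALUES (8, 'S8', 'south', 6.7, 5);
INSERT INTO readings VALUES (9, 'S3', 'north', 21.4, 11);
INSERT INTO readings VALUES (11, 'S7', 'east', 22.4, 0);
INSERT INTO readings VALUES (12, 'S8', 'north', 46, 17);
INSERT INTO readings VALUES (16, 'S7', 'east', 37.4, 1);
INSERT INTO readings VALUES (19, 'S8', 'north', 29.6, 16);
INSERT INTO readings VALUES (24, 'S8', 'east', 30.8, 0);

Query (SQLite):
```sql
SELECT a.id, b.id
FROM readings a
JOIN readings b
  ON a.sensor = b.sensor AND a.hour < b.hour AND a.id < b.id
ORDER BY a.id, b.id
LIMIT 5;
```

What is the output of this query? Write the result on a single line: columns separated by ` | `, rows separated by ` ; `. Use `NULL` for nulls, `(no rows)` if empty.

Pairs (a,b) with same sensor, a.hour < b.hour, a.id < b.id.
sensor groups: S13:{5} S3:{9} S7:{11,16} S8:{8,12,19,24}
Ordered by (a.id, b.id); first 5.

8 | 12 ; 8 | 19 ; 11 | 16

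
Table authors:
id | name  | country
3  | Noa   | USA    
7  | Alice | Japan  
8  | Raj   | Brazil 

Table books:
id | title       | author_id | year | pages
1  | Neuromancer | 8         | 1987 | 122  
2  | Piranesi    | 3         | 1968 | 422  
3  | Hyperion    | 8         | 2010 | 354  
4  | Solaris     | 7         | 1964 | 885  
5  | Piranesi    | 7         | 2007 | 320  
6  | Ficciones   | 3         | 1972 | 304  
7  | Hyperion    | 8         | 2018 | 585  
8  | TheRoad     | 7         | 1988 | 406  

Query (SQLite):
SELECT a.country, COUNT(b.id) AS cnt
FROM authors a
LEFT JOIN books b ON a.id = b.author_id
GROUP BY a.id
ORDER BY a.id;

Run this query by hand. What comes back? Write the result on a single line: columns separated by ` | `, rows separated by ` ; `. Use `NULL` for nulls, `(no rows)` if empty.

USA | 2 ; Japan | 3 ; Brazil | 3

LEFT JOIN keeps every authors row; unmatched ones get NULL for books columns.
Group by authors.id and compute COUNT(b.id). COUNT(col) of an all-NULL group is 0.
  3: ids {2, 6} → COUNT(b.id)=2
  7: ids {4, 5, 8} → COUNT(b.id)=3
  8: ids {1, 3, 7} → COUNT(b.id)=3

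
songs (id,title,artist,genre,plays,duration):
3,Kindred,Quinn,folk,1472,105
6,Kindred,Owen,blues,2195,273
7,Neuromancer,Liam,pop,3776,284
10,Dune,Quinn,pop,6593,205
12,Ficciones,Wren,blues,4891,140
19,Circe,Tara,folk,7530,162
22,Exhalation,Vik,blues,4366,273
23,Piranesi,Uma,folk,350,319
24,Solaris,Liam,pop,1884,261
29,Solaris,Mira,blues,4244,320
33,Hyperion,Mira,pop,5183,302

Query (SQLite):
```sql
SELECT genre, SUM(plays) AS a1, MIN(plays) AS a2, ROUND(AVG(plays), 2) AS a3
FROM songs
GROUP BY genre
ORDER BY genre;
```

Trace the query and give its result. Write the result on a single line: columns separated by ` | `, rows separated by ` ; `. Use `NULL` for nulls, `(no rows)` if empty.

blues | 15696 | 2195 | 3924 ; folk | 9352 | 350 | 3117.33 ; pop | 17436 | 1884 | 4359

Group songs by genre.
Per group compute: SUM(plays), MIN(plays), ROUND(AVG(plays), 2).
  blues: ids {6, 12, 22, 29} → SUM(plays)=15696, MIN(plays)=2195, ROUND(AVG(plays), 2)=3924
  folk: ids {3, 19, 23} → SUM(plays)=9352, MIN(plays)=350, ROUND(AVG(plays), 2)=3117.33
  pop: ids {7, 10, 24, 33} → SUM(plays)=17436, MIN(plays)=1884, ROUND(AVG(plays), 2)=4359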